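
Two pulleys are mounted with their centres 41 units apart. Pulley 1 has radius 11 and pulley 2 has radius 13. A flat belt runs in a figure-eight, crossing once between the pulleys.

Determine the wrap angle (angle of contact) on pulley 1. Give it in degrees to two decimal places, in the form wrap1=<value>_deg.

wrap1=251.66_deg

crossed belt: β = asin((r1+r2)/C) = asin(24/41) = 35.8288°
wrap1 = wrap2 = π + 2β = 251.6577°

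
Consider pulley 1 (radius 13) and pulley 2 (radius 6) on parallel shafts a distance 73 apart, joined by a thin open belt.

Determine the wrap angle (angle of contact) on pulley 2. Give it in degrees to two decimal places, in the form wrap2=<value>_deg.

wrap2=168.99_deg

open belt: β = asin((r2−r1)/C) = asin(-7/73) = -5.5026°
wrap1 = π − 2β = 191.0051°
wrap2 = π + 2β = 168.9949°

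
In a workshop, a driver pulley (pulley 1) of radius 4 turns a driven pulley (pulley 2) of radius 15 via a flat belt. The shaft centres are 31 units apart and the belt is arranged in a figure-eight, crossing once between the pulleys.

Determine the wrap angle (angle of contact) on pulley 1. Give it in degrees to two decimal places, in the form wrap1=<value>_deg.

wrap1=255.60_deg

crossed belt: β = asin((r1+r2)/C) = asin(19/31) = 37.7997°
wrap1 = wrap2 = π + 2β = 255.5994°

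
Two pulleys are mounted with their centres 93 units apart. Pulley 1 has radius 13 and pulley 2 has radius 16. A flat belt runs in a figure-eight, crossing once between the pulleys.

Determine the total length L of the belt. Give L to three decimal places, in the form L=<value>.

L=286.225

crossed belt: β = asin((r1+r2)/C) = asin(29/93) = 18.1694°
wrap1 = wrap2 = π + 2β = 216.3389°
tangent length = C·cosβ = 88.3629
L = (r1+r2)·wrap + 2·C·cosβ = 29·3.7758 + 2·88.3629 = 286.2247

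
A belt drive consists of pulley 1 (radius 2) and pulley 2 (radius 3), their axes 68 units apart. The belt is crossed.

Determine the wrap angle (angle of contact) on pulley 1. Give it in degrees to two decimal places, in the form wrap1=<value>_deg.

wrap1=188.43_deg

crossed belt: β = asin((r1+r2)/C) = asin(5/68) = 4.2167°
wrap1 = wrap2 = π + 2β = 188.4335°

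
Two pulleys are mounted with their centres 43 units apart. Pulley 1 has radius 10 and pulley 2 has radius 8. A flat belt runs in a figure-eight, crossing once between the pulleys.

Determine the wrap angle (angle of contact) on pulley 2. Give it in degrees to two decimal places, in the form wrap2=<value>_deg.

crossed belt: β = asin((r1+r2)/C) = asin(18/43) = 24.7465°
wrap1 = wrap2 = π + 2β = 229.4930°

wrap2=229.49_deg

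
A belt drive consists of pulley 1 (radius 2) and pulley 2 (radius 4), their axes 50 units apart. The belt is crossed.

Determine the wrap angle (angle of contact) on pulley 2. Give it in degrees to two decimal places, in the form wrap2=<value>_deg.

crossed belt: β = asin((r1+r2)/C) = asin(6/50) = 6.8921°
wrap1 = wrap2 = π + 2β = 193.7842°

wrap2=193.78_deg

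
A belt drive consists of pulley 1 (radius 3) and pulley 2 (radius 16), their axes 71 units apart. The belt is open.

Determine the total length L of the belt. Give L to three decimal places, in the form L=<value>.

open belt: β = asin((r2−r1)/C) = asin(13/71) = 10.5503°
wrap1 = π − 2β = 158.8994°
wrap2 = π + 2β = 201.1006°
tangent length = C·cosβ = 69.7997
L = r1·wrap1 + r2·wrap2 + 2·C·cosβ = 3·2.7733 + 16·3.5099 + 2·69.7997 = 204.0773

L=204.077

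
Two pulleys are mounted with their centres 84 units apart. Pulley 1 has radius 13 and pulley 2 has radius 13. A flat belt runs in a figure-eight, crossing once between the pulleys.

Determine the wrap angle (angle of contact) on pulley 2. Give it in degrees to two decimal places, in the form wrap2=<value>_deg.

crossed belt: β = asin((r1+r2)/C) = asin(26/84) = 18.0305°
wrap1 = wrap2 = π + 2β = 216.0611°

wrap2=216.06_deg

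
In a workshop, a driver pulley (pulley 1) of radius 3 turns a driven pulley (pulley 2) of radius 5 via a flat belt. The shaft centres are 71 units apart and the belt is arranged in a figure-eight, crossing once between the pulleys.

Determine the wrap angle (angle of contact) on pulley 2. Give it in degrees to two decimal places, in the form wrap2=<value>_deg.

crossed belt: β = asin((r1+r2)/C) = asin(8/71) = 6.4696°
wrap1 = wrap2 = π + 2β = 192.9392°

wrap2=192.94_deg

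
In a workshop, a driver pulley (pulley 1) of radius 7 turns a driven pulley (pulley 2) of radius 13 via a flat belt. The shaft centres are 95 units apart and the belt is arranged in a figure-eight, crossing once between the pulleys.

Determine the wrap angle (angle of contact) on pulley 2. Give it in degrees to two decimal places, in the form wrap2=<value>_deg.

wrap2=204.31_deg

crossed belt: β = asin((r1+r2)/C) = asin(20/95) = 12.1532°
wrap1 = wrap2 = π + 2β = 204.3064°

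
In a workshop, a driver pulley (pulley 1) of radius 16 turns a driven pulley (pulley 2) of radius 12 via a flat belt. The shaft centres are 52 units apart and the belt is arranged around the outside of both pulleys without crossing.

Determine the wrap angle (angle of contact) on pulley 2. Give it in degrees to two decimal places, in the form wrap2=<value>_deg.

wrap2=171.18_deg

open belt: β = asin((r2−r1)/C) = asin(-4/52) = -4.4117°
wrap1 = π − 2β = 188.8235°
wrap2 = π + 2β = 171.1765°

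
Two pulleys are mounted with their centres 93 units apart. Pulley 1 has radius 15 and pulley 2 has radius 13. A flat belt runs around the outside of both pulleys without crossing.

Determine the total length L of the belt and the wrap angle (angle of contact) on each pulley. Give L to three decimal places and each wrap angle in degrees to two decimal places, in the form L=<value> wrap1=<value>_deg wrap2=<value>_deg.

open belt: β = asin((r2−r1)/C) = asin(-2/93) = -1.2323°
wrap1 = π − 2β = 182.4645°
wrap2 = π + 2β = 177.5355°
tangent length = C·cosβ = 92.9785
L = r1·wrap1 + r2·wrap2 + 2·C·cosβ = 15·3.1846 + 13·3.0986 + 2·92.9785 = 274.0076

L=274.008 wrap1=182.46_deg wrap2=177.54_deg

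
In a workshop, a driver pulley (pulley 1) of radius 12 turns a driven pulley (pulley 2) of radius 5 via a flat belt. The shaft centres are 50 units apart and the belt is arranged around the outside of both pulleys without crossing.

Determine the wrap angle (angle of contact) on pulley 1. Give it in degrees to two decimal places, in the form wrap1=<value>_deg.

wrap1=196.10_deg

open belt: β = asin((r2−r1)/C) = asin(-7/50) = -8.0478°
wrap1 = π − 2β = 196.0957°
wrap2 = π + 2β = 163.9043°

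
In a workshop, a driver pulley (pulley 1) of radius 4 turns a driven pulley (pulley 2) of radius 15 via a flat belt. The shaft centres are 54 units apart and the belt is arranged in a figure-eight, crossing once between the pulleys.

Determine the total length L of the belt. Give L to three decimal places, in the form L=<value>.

L=174.447

crossed belt: β = asin((r1+r2)/C) = asin(19/54) = 20.6006°
wrap1 = wrap2 = π + 2β = 221.2012°
tangent length = C·cosβ = 50.5470
L = (r1+r2)·wrap + 2·C·cosβ = 19·3.8607 + 2·50.5470 = 174.4471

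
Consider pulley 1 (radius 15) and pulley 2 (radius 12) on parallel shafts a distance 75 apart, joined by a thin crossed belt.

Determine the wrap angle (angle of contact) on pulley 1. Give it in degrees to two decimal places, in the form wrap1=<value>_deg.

crossed belt: β = asin((r1+r2)/C) = asin(27/75) = 21.1002°
wrap1 = wrap2 = π + 2β = 222.2004°

wrap1=222.20_deg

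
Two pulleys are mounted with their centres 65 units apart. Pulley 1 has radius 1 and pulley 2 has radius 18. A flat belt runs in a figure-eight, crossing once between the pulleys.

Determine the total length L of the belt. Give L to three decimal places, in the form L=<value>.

crossed belt: β = asin((r1+r2)/C) = asin(19/65) = 16.9962°
wrap1 = wrap2 = π + 2β = 213.9923°
tangent length = C·cosβ = 62.1611
L = (r1+r2)·wrap + 2·C·cosβ = 19·3.7349 + 2·62.1611 = 195.2847

L=195.285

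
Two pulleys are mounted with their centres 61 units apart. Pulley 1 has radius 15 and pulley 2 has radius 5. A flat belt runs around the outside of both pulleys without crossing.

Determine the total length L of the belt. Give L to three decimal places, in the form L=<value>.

L=186.475

open belt: β = asin((r2−r1)/C) = asin(-10/61) = -9.4353°
wrap1 = π − 2β = 198.8707°
wrap2 = π + 2β = 161.1293°
tangent length = C·cosβ = 60.1747
L = r1·wrap1 + r2·wrap2 + 2·C·cosβ = 15·3.4709 + 5·2.8122 + 2·60.1747 = 186.4749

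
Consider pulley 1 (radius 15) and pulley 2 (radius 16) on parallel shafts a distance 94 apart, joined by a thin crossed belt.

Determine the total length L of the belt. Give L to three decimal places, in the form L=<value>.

crossed belt: β = asin((r1+r2)/C) = asin(31/94) = 19.2559°
wrap1 = wrap2 = π + 2β = 218.5117°
tangent length = C·cosβ = 88.7412
L = (r1+r2)·wrap + 2·C·cosβ = 31·3.8137 + 2·88.7412 = 295.7086

L=295.709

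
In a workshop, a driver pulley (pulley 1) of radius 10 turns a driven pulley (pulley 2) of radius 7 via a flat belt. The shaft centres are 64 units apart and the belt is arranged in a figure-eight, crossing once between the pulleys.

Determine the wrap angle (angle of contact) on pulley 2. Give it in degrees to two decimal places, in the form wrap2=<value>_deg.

crossed belt: β = asin((r1+r2)/C) = asin(17/64) = 15.4041°
wrap1 = wrap2 = π + 2β = 210.8082°

wrap2=210.81_deg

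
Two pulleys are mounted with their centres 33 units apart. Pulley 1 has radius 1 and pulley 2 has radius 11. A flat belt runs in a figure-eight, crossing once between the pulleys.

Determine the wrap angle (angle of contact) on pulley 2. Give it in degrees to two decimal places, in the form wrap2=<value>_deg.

wrap2=222.65_deg

crossed belt: β = asin((r1+r2)/C) = asin(12/33) = 21.3237°
wrap1 = wrap2 = π + 2β = 222.6474°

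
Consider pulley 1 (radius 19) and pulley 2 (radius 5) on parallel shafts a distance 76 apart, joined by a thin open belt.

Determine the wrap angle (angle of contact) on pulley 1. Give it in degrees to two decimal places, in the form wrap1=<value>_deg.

wrap1=201.23_deg

open belt: β = asin((r2−r1)/C) = asin(-14/76) = -10.6151°
wrap1 = π − 2β = 201.2302°
wrap2 = π + 2β = 158.7698°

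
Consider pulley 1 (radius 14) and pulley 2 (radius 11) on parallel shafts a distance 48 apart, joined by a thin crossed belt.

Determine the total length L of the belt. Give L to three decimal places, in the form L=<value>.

L=187.882

crossed belt: β = asin((r1+r2)/C) = asin(25/48) = 31.3882°
wrap1 = wrap2 = π + 2β = 242.7763°
tangent length = C·cosβ = 40.9756
L = (r1+r2)·wrap + 2·C·cosβ = 25·4.2372 + 2·40.9756 = 187.8824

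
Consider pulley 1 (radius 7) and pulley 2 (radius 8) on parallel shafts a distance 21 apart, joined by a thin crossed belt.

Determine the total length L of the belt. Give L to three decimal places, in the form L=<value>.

L=100.386

crossed belt: β = asin((r1+r2)/C) = asin(15/21) = 45.5847°
wrap1 = wrap2 = π + 2β = 271.1694°
tangent length = C·cosβ = 14.6969
L = (r1+r2)·wrap + 2·C·cosβ = 15·4.7328 + 2·14.6969 = 100.3859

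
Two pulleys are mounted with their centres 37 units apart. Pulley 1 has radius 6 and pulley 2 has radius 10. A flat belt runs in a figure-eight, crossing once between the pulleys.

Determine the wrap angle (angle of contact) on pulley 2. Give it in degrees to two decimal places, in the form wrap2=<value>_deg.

crossed belt: β = asin((r1+r2)/C) = asin(16/37) = 25.6220°
wrap1 = wrap2 = π + 2β = 231.2441°

wrap2=231.24_deg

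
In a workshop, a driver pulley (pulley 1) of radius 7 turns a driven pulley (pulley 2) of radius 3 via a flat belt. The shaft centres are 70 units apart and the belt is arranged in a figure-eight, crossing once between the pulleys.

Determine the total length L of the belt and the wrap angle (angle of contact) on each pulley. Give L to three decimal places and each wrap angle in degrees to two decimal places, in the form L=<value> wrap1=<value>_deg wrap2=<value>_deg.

crossed belt: β = asin((r1+r2)/C) = asin(10/70) = 8.2132°
wrap1 = wrap2 = π + 2β = 196.4264°
tangent length = C·cosβ = 69.2820
L = (r1+r2)·wrap + 2·C·cosβ = 10·3.4283 + 2·69.2820 = 172.8469

L=172.847 wrap1=196.43_deg wrap2=196.43_deg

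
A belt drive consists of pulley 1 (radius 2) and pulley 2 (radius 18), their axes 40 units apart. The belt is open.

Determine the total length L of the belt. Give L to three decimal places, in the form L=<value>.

open belt: β = asin((r2−r1)/C) = asin(16/40) = 23.5782°
wrap1 = π − 2β = 132.8436°
wrap2 = π + 2β = 227.1564°
tangent length = C·cosβ = 36.6606
L = r1·wrap1 + r2·wrap2 + 2·C·cosβ = 2·2.3186 + 18·3.9646 + 2·36.6606 = 149.3216

L=149.322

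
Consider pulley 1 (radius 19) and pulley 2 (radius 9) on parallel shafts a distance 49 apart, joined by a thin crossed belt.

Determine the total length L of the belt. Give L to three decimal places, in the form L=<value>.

L=202.450

crossed belt: β = asin((r1+r2)/C) = asin(28/49) = 34.8499°
wrap1 = wrap2 = π + 2β = 249.6998°
tangent length = C·cosβ = 40.2119
L = (r1+r2)·wrap + 2·C·cosβ = 28·4.3581 + 2·40.2119 = 202.4502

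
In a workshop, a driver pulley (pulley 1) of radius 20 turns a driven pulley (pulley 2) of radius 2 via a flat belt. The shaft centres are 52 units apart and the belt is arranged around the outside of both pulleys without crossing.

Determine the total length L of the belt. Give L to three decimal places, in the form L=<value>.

L=179.410

open belt: β = asin((r2−r1)/C) = asin(-18/52) = -20.2522°
wrap1 = π − 2β = 220.5045°
wrap2 = π + 2β = 139.4955°
tangent length = C·cosβ = 48.7852
L = r1·wrap1 + r2·wrap2 + 2·C·cosβ = 20·3.8485 + 2·2.4347 + 2·48.7852 = 179.4104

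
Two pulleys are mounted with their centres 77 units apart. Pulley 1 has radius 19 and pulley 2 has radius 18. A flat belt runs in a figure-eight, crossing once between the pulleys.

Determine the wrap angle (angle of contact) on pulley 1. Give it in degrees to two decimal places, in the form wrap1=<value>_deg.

crossed belt: β = asin((r1+r2)/C) = asin(37/77) = 28.7193°
wrap1 = wrap2 = π + 2β = 237.4387°

wrap1=237.44_deg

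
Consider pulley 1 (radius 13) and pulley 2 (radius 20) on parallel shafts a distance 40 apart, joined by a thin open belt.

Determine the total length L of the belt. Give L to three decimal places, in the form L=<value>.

open belt: β = asin((r2−r1)/C) = asin(7/40) = 10.0787°
wrap1 = π − 2β = 159.8427°
wrap2 = π + 2β = 200.1573°
tangent length = C·cosβ = 39.3827
L = r1·wrap1 + r2·wrap2 + 2·C·cosβ = 13·2.7898 + 20·3.4934 + 2·39.3827 = 184.9007

L=184.901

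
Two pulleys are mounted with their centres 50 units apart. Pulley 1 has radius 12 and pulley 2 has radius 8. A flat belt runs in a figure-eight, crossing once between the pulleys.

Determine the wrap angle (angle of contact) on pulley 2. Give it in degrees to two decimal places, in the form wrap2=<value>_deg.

crossed belt: β = asin((r1+r2)/C) = asin(20/50) = 23.5782°
wrap1 = wrap2 = π + 2β = 227.1564°

wrap2=227.16_deg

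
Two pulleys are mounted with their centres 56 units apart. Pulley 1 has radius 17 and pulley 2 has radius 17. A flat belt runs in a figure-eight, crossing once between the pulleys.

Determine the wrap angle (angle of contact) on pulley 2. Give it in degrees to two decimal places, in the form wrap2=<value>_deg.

crossed belt: β = asin((r1+r2)/C) = asin(34/56) = 37.3832°
wrap1 = wrap2 = π + 2β = 254.7664°

wrap2=254.77_deg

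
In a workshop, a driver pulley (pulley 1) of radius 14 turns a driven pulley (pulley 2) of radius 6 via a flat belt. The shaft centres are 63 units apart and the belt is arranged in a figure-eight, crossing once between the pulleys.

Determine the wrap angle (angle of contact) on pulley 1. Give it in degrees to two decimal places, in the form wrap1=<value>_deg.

wrap1=217.02_deg

crossed belt: β = asin((r1+r2)/C) = asin(20/63) = 18.5094°
wrap1 = wrap2 = π + 2β = 217.0188°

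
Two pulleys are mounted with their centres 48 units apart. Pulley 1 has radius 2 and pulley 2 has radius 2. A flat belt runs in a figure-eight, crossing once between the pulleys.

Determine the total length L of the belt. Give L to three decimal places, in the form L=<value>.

crossed belt: β = asin((r1+r2)/C) = asin(4/48) = 4.7802°
wrap1 = wrap2 = π + 2β = 189.5604°
tangent length = C·cosβ = 47.8330
L = (r1+r2)·wrap + 2·C·cosβ = 4·3.3085 + 2·47.8330 = 108.8999

L=108.900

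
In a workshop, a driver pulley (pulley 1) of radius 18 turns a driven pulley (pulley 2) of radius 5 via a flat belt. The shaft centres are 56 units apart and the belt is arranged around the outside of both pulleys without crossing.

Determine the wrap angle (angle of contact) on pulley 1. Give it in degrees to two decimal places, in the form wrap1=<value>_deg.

wrap1=206.85_deg

open belt: β = asin((r2−r1)/C) = asin(-13/56) = -13.4233°
wrap1 = π − 2β = 206.8465°
wrap2 = π + 2β = 153.1535°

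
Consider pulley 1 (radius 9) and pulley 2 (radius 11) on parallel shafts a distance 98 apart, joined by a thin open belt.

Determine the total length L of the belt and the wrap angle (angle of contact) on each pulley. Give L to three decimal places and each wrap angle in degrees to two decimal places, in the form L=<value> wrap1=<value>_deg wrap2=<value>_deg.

open belt: β = asin((r2−r1)/C) = asin(2/98) = 1.1694°
wrap1 = π − 2β = 177.6612°
wrap2 = π + 2β = 182.3388°
tangent length = C·cosβ = 97.9796
L = r1·wrap1 + r2·wrap2 + 2·C·cosβ = 9·3.1008 + 11·3.1824 + 2·97.9796 = 258.8727

L=258.873 wrap1=177.66_deg wrap2=182.34_deg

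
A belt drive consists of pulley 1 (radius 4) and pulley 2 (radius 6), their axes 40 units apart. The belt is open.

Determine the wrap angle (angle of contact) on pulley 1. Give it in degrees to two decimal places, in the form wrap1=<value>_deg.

wrap1=174.27_deg

open belt: β = asin((r2−r1)/C) = asin(2/40) = 2.8660°
wrap1 = π − 2β = 174.2680°
wrap2 = π + 2β = 185.7320°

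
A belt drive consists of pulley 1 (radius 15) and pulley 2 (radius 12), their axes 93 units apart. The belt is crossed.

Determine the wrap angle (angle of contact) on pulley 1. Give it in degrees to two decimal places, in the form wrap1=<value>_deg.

crossed belt: β = asin((r1+r2)/C) = asin(27/93) = 16.8773°
wrap1 = wrap2 = π + 2β = 213.7545°

wrap1=213.75_deg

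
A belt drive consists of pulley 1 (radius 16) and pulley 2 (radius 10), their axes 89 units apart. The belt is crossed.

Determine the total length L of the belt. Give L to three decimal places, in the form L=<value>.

L=267.332

crossed belt: β = asin((r1+r2)/C) = asin(26/89) = 16.9858°
wrap1 = wrap2 = π + 2β = 213.9716°
tangent length = C·cosβ = 85.1176
L = (r1+r2)·wrap + 2·C·cosβ = 26·3.7345 + 2·85.1176 = 267.3324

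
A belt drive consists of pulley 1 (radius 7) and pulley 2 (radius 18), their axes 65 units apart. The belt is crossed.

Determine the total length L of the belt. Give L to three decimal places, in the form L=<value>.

crossed belt: β = asin((r1+r2)/C) = asin(25/65) = 22.6199°
wrap1 = wrap2 = π + 2β = 225.2397°
tangent length = C·cosβ = 60.0000
L = (r1+r2)·wrap + 2·C·cosβ = 25·3.9312 + 2·60.0000 = 218.2794

L=218.279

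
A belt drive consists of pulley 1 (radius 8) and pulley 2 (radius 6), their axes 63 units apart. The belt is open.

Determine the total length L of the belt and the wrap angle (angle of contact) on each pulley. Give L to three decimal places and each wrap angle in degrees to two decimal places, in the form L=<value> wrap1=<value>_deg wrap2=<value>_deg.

open belt: β = asin((r2−r1)/C) = asin(-2/63) = -1.8192°
wrap1 = π − 2β = 183.6384°
wrap2 = π + 2β = 176.3616°
tangent length = C·cosβ = 62.9682
L = r1·wrap1 + r2·wrap2 + 2·C·cosβ = 8·3.2051 + 6·3.0781 + 2·62.9682 = 170.0458

L=170.046 wrap1=183.64_deg wrap2=176.36_deg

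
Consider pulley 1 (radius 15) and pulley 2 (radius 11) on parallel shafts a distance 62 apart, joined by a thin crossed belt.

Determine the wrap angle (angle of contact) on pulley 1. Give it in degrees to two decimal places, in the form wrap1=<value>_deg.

wrap1=229.59_deg

crossed belt: β = asin((r1+r2)/C) = asin(26/62) = 24.7939°
wrap1 = wrap2 = π + 2β = 229.5877°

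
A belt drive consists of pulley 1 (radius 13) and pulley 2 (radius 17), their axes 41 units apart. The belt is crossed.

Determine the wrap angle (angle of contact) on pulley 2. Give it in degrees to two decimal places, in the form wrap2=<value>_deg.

wrap2=274.06_deg

crossed belt: β = asin((r1+r2)/C) = asin(30/41) = 47.0297°
wrap1 = wrap2 = π + 2β = 274.0594°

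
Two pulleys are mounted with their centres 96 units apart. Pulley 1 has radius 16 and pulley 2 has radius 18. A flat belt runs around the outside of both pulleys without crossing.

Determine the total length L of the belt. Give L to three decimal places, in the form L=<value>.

L=298.856

open belt: β = asin((r2−r1)/C) = asin(2/96) = 1.1937°
wrap1 = π − 2β = 177.6125°
wrap2 = π + 2β = 182.3875°
tangent length = C·cosβ = 95.9792
L = r1·wrap1 + r2·wrap2 + 2·C·cosβ = 16·3.0999 + 18·3.1833 + 2·95.9792 = 298.8558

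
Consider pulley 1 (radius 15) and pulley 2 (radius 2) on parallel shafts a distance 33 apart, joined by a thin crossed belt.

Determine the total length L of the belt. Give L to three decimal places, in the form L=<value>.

crossed belt: β = asin((r1+r2)/C) = asin(17/33) = 31.0076°
wrap1 = wrap2 = π + 2β = 242.0152°
tangent length = C·cosβ = 28.2843
L = (r1+r2)·wrap + 2·C·cosβ = 17·4.2240 + 2·28.2843 = 128.3759

L=128.376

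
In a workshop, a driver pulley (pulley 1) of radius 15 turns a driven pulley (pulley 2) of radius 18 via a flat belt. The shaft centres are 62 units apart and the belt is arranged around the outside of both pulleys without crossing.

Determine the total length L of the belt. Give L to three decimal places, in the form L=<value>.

L=227.818

open belt: β = asin((r2−r1)/C) = asin(3/62) = 2.7735°
wrap1 = π − 2β = 174.4531°
wrap2 = π + 2β = 185.5469°
tangent length = C·cosβ = 61.9274
L = r1·wrap1 + r2·wrap2 + 2·C·cosβ = 15·3.0448 + 18·3.2384 + 2·61.9274 = 227.8177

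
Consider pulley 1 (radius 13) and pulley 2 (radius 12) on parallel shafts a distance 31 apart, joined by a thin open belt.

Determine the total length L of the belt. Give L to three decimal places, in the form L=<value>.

L=140.572

open belt: β = asin((r2−r1)/C) = asin(-1/31) = -1.8486°
wrap1 = π − 2β = 183.6971°
wrap2 = π + 2β = 176.3029°
tangent length = C·cosβ = 30.9839
L = r1·wrap1 + r2·wrap2 + 2·C·cosβ = 13·3.2061 + 12·3.0771 + 2·30.9839 = 140.5721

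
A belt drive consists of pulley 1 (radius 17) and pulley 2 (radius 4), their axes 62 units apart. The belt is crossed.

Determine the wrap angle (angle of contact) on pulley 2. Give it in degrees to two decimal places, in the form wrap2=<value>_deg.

crossed belt: β = asin((r1+r2)/C) = asin(21/62) = 19.7983°
wrap1 = wrap2 = π + 2β = 219.5966°

wrap2=219.60_deg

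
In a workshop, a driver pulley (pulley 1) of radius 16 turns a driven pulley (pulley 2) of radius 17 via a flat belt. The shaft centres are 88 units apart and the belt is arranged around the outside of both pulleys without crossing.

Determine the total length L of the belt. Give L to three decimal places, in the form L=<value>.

L=279.684

open belt: β = asin((r2−r1)/C) = asin(1/88) = 0.6511°
wrap1 = π − 2β = 178.6978°
wrap2 = π + 2β = 181.3022°
tangent length = C·cosβ = 87.9943
L = r1·wrap1 + r2·wrap2 + 2·C·cosβ = 16·3.1189 + 17·3.1643 + 2·87.9943 = 279.6839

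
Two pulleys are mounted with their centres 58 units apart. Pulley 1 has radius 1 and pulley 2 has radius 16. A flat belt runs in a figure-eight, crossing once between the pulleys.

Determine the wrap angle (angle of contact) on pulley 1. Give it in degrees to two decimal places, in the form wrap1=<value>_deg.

wrap1=214.09_deg

crossed belt: β = asin((r1+r2)/C) = asin(17/58) = 17.0438°
wrap1 = wrap2 = π + 2β = 214.0877°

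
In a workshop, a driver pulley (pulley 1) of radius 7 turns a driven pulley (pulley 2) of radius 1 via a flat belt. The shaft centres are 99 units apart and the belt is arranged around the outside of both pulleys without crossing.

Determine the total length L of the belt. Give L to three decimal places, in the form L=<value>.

L=223.496

open belt: β = asin((r2−r1)/C) = asin(-6/99) = -3.4746°
wrap1 = π − 2β = 186.9492°
wrap2 = π + 2β = 173.0508°
tangent length = C·cosβ = 98.8180
L = r1·wrap1 + r2·wrap2 + 2·C·cosβ = 7·3.2629 + 1·3.0203 + 2·98.8180 = 223.4965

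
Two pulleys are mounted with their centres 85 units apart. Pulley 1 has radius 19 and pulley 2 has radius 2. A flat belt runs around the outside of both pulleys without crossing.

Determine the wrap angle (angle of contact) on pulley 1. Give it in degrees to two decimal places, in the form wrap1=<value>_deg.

open belt: β = asin((r2−r1)/C) = asin(-17/85) = -11.5370°
wrap1 = π − 2β = 203.0739°
wrap2 = π + 2β = 156.9261°

wrap1=203.07_deg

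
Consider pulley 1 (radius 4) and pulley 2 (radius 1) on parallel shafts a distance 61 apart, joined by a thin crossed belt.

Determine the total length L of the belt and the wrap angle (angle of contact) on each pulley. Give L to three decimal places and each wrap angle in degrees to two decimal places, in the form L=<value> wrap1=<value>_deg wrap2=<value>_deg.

L=138.118 wrap1=189.40_deg wrap2=189.40_deg

crossed belt: β = asin((r1+r2)/C) = asin(5/61) = 4.7017°
wrap1 = wrap2 = π + 2β = 189.4033°
tangent length = C·cosβ = 60.7947
L = (r1+r2)·wrap + 2·C·cosβ = 5·3.3057 + 2·60.7947 = 138.1180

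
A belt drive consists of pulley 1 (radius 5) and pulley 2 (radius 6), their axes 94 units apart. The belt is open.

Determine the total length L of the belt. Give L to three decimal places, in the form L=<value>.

open belt: β = asin((r2−r1)/C) = asin(1/94) = 0.6095°
wrap1 = π − 2β = 178.7809°
wrap2 = π + 2β = 181.2191°
tangent length = C·cosβ = 93.9947
L = r1·wrap1 + r2·wrap2 + 2·C·cosβ = 5·3.1203 + 6·3.1629 + 2·93.9947 = 222.5682

L=222.568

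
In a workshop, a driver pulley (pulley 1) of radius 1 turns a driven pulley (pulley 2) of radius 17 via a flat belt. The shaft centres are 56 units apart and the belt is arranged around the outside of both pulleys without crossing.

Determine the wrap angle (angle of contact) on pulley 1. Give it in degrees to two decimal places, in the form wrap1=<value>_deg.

open belt: β = asin((r2−r1)/C) = asin(16/56) = 16.6015°
wrap1 = π − 2β = 146.7969°
wrap2 = π + 2β = 213.2031°

wrap1=146.80_deg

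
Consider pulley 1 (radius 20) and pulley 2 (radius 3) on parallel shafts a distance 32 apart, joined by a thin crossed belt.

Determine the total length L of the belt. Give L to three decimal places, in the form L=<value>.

crossed belt: β = asin((r1+r2)/C) = asin(23/32) = 45.9514°
wrap1 = wrap2 = π + 2β = 271.9027°
tangent length = C·cosβ = 22.2486
L = (r1+r2)·wrap + 2·C·cosβ = 23·4.7456 + 2·22.2486 = 153.6459

L=153.646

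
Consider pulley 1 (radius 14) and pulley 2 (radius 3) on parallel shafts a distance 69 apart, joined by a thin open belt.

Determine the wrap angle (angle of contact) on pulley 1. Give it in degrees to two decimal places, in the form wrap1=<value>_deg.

wrap1=198.35_deg

open belt: β = asin((r2−r1)/C) = asin(-11/69) = -9.1732°
wrap1 = π − 2β = 198.3465°
wrap2 = π + 2β = 161.6535°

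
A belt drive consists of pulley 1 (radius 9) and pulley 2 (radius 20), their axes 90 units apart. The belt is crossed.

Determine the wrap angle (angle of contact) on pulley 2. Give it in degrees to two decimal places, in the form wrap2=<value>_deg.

wrap2=217.59_deg

crossed belt: β = asin((r1+r2)/C) = asin(29/90) = 18.7974°
wrap1 = wrap2 = π + 2β = 217.5947°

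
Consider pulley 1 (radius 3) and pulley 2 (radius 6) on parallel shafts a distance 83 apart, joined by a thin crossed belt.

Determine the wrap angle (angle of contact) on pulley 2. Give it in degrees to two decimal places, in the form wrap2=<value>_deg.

wrap2=192.45_deg

crossed belt: β = asin((r1+r2)/C) = asin(9/83) = 6.2250°
wrap1 = wrap2 = π + 2β = 192.4501°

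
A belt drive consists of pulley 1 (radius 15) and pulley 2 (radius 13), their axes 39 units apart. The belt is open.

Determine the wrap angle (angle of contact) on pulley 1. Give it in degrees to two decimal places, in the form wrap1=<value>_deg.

open belt: β = asin((r2−r1)/C) = asin(-2/39) = -2.9395°
wrap1 = π − 2β = 185.8791°
wrap2 = π + 2β = 174.1209°

wrap1=185.88_deg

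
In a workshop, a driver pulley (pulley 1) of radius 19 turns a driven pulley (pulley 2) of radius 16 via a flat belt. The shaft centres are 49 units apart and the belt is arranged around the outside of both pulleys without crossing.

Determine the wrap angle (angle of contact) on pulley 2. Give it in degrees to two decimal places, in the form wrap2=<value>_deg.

wrap2=172.98_deg

open belt: β = asin((r2−r1)/C) = asin(-3/49) = -3.5101°
wrap1 = π − 2β = 187.0202°
wrap2 = π + 2β = 172.9798°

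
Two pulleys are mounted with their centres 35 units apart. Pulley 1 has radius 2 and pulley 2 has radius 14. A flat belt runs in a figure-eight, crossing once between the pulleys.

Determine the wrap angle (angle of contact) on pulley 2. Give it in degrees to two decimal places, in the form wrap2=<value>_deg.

wrap2=234.41_deg

crossed belt: β = asin((r1+r2)/C) = asin(16/35) = 27.2029°
wrap1 = wrap2 = π + 2β = 234.4058°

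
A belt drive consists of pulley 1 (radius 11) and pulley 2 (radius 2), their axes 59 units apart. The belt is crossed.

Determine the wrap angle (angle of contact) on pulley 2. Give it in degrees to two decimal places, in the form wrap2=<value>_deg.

wrap2=205.46_deg

crossed belt: β = asin((r1+r2)/C) = asin(13/59) = 12.7289°
wrap1 = wrap2 = π + 2β = 205.4579°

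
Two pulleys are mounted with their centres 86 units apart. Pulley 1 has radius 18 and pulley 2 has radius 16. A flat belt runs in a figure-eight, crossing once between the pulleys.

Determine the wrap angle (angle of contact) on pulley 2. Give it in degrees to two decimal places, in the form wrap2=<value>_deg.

wrap2=226.58_deg

crossed belt: β = asin((r1+r2)/C) = asin(34/86) = 23.2877°
wrap1 = wrap2 = π + 2β = 226.5755°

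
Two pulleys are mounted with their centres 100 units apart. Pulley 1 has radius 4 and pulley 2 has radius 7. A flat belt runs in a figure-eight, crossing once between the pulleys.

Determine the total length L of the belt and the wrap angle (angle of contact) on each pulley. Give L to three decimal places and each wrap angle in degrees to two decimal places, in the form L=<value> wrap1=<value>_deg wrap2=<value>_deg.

crossed belt: β = asin((r1+r2)/C) = asin(11/100) = 6.3153°
wrap1 = wrap2 = π + 2β = 192.6306°
tangent length = C·cosβ = 99.3932
L = (r1+r2)·wrap + 2·C·cosβ = 11·3.3620 + 2·99.3932 = 235.7687

L=235.769 wrap1=192.63_deg wrap2=192.63_deg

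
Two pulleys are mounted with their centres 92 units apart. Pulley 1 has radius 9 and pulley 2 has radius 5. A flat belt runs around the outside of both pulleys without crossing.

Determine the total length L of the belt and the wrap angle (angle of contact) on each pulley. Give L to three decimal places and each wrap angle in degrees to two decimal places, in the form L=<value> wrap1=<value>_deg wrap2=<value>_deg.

open belt: β = asin((r2−r1)/C) = asin(-4/92) = -2.4919°
wrap1 = π − 2β = 184.9838°
wrap2 = π + 2β = 175.0162°
tangent length = C·cosβ = 91.9130
L = r1·wrap1 + r2·wrap2 + 2·C·cosβ = 9·3.2286 + 5·3.0546 + 2·91.9130 = 228.1562

L=228.156 wrap1=184.98_deg wrap2=175.02_deg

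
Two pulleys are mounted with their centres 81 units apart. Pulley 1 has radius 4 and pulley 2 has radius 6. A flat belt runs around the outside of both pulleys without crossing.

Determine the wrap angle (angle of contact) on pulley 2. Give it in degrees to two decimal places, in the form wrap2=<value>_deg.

wrap2=182.83_deg

open belt: β = asin((r2−r1)/C) = asin(2/81) = 1.4149°
wrap1 = π − 2β = 177.1703°
wrap2 = π + 2β = 182.8297°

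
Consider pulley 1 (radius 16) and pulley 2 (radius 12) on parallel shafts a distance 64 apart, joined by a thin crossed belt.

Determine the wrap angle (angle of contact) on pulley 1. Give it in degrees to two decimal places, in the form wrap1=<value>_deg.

wrap1=231.89_deg

crossed belt: β = asin((r1+r2)/C) = asin(28/64) = 25.9445°
wrap1 = wrap2 = π + 2β = 231.8890°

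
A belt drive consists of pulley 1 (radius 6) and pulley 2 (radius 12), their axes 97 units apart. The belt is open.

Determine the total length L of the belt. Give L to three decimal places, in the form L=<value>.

L=250.920

open belt: β = asin((r2−r1)/C) = asin(6/97) = 3.5463°
wrap1 = π − 2β = 172.9073°
wrap2 = π + 2β = 187.0927°
tangent length = C·cosβ = 96.8143
L = r1·wrap1 + r2·wrap2 + 2·C·cosβ = 6·3.0178 + 12·3.2654 + 2·96.8143 = 250.9199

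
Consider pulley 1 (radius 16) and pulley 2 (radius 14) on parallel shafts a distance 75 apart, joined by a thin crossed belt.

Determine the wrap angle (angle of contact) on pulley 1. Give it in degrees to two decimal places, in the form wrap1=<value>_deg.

crossed belt: β = asin((r1+r2)/C) = asin(30/75) = 23.5782°
wrap1 = wrap2 = π + 2β = 227.1564°

wrap1=227.16_deg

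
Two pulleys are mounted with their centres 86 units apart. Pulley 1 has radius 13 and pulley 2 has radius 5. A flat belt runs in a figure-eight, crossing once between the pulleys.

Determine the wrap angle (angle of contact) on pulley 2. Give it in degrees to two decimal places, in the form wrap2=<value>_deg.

crossed belt: β = asin((r1+r2)/C) = asin(18/86) = 12.0815°
wrap1 = wrap2 = π + 2β = 204.1629°

wrap2=204.16_deg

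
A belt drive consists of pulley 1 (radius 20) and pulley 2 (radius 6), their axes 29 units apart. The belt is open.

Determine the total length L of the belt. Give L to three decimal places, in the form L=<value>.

L=146.582

open belt: β = asin((r2−r1)/C) = asin(-14/29) = -28.8657°
wrap1 = π − 2β = 237.7315°
wrap2 = π + 2β = 122.2685°
tangent length = C·cosβ = 25.3969
L = r1·wrap1 + r2·wrap2 + 2·C·cosβ = 20·4.1492 + 6·2.1340 + 2·25.3969 = 146.5816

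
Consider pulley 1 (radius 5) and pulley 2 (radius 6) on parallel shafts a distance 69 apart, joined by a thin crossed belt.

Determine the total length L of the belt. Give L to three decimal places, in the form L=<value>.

crossed belt: β = asin((r1+r2)/C) = asin(11/69) = 9.1732°
wrap1 = wrap2 = π + 2β = 198.3465°
tangent length = C·cosβ = 68.1175
L = (r1+r2)·wrap + 2·C·cosβ = 11·3.4618 + 2·68.1175 = 174.3149

L=174.315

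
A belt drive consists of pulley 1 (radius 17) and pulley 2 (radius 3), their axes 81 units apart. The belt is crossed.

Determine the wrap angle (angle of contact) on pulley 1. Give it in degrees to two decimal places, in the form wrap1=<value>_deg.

crossed belt: β = asin((r1+r2)/C) = asin(20/81) = 14.2949°
wrap1 = wrap2 = π + 2β = 208.5899°

wrap1=208.59_deg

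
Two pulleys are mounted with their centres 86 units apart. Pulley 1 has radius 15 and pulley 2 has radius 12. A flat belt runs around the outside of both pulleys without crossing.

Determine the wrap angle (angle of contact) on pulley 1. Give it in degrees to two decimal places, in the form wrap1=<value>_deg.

wrap1=184.00_deg

open belt: β = asin((r2−r1)/C) = asin(-3/86) = -1.9991°
wrap1 = π − 2β = 183.9982°
wrap2 = π + 2β = 176.0018°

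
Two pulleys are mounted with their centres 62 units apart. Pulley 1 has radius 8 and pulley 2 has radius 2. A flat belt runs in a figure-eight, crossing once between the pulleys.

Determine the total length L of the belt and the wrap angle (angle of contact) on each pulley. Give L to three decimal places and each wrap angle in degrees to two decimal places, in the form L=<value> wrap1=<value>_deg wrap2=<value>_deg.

L=157.032 wrap1=198.56_deg wrap2=198.56_deg

crossed belt: β = asin((r1+r2)/C) = asin(10/62) = 9.2818°
wrap1 = wrap2 = π + 2β = 198.5636°
tangent length = C·cosβ = 61.1882
L = (r1+r2)·wrap + 2·C·cosβ = 10·3.4656 + 2·61.1882 = 157.0324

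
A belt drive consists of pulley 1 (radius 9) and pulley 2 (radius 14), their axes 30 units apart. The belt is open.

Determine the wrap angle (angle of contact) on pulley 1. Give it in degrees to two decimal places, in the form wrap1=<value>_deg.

open belt: β = asin((r2−r1)/C) = asin(5/30) = 9.5941°
wrap1 = π − 2β = 160.8119°
wrap2 = π + 2β = 199.1881°

wrap1=160.81_deg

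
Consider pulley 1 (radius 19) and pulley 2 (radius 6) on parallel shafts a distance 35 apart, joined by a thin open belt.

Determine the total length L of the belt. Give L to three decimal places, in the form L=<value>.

open belt: β = asin((r2−r1)/C) = asin(-13/35) = -21.8037°
wrap1 = π − 2β = 223.6075°
wrap2 = π + 2β = 136.3925°
tangent length = C·cosβ = 32.4962
L = r1·wrap1 + r2·wrap2 + 2·C·cosβ = 19·3.9027 + 6·2.3805 + 2·32.4962 = 153.4264

L=153.426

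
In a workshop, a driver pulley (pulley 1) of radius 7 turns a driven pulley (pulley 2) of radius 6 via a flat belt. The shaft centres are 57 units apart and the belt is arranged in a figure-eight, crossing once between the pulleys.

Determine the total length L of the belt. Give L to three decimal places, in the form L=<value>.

crossed belt: β = asin((r1+r2)/C) = asin(13/57) = 13.1835°
wrap1 = wrap2 = π + 2β = 206.3670°
tangent length = C·cosβ = 55.4977
L = (r1+r2)·wrap + 2·C·cosβ = 13·3.6018 + 2·55.4977 = 157.8187

L=157.819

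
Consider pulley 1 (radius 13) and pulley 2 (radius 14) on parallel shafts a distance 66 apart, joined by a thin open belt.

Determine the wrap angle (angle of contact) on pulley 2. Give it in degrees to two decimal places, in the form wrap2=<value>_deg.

open belt: β = asin((r2−r1)/C) = asin(1/66) = 0.8682°
wrap1 = π − 2β = 178.2637°
wrap2 = π + 2β = 181.7363°

wrap2=181.74_deg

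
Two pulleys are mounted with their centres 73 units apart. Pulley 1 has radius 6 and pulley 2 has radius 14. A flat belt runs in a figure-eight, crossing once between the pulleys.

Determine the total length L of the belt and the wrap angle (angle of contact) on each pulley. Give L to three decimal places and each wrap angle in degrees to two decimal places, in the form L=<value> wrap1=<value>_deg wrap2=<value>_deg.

crossed belt: β = asin((r1+r2)/C) = asin(20/73) = 15.9008°
wrap1 = wrap2 = π + 2β = 211.8016°
tangent length = C·cosβ = 70.2068
L = (r1+r2)·wrap + 2·C·cosβ = 20·3.6966 + 2·70.2068 = 214.3464

L=214.346 wrap1=211.80_deg wrap2=211.80_deg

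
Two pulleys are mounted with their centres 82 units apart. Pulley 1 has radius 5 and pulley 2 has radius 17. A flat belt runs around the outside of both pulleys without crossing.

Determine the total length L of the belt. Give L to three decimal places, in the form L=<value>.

L=234.874

open belt: β = asin((r2−r1)/C) = asin(12/82) = 8.4150°
wrap1 = π − 2β = 163.1701°
wrap2 = π + 2β = 196.8299°
tangent length = C·cosβ = 81.1172
L = r1·wrap1 + r2·wrap2 + 2·C·cosβ = 5·2.8479 + 17·3.4353 + 2·81.1172 = 234.8743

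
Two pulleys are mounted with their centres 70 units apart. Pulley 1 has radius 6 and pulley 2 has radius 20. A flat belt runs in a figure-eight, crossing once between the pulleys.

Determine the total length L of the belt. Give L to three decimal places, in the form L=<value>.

crossed belt: β = asin((r1+r2)/C) = asin(26/70) = 21.8037°
wrap1 = wrap2 = π + 2β = 223.6075°
tangent length = C·cosβ = 64.9923
L = (r1+r2)·wrap + 2·C·cosβ = 26·3.9027 + 2·64.9923 = 231.4545

L=231.454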